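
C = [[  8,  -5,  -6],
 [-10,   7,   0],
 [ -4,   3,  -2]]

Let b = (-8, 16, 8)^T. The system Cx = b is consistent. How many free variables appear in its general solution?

Row reduce the augmented matrix [C | b].
R2 ← R2 + (5/4)·R1: [0, 3/4, -15/2, 6]
R3 ← R3 + (1/2)·R1: [0, 1/2, -5, 4]
R3 ← R3 − (2/3)·R2: [0, 0, 0, 0]
The echelon form has 2 nonzero rows, and every pivot lies in the first 3 columns, so rank(C) = rank([C|b]) = 2.
The system is consistent.
Free variables = (unknowns) − (rank) = 3 − 2 = 1.

1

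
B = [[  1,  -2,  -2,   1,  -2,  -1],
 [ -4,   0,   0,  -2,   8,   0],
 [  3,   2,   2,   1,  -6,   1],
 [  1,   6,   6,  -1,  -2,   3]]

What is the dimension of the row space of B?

Row reduce to echelon form.
R2 ← R2 + (4)·R1: [0, -8, -8, 2, 0, -4]
R3 ← R3 − (3)·R1: [0, 8, 8, -2, 0, 4]
R4 ← R4 − R1: [0, 8, 8, -2, 0, 4]
R3 ← R3 + R2: [0, 0, 0, 0, 0, 0]
R4 ← R4 + R2: [0, 0, 0, 0, 0, 0]
Echelon form has 2 nonzero rows, so rank(B) = 2.
The row space has dimension equal to the rank: 2.

2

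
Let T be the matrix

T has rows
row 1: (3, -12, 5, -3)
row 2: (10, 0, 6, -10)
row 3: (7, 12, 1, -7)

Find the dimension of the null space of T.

Row reduce to echelon form.
R2 ← R2 − (10/3)·R1: [0, 40, -32/3, 0]
R3 ← R3 − (7/3)·R1: [0, 40, -32/3, 0]
R3 ← R3 − R2: [0, 0, 0, 0]
2 nonzero rows, so rank(T) = 2.
T has 4 columns; by rank–nullity, nullity = 4 − 2 = 2.

2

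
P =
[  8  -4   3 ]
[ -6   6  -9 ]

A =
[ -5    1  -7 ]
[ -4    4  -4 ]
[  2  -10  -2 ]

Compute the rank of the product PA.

First compute PA:
[[-18, -38, -46],
 [-12, 108,  36]]
Now row reduce the product.
R2 ← R2 − (2/3)·R1: [0, 400/3, 200/3]
2 nonzero rows, so rank(PA) = 2.

2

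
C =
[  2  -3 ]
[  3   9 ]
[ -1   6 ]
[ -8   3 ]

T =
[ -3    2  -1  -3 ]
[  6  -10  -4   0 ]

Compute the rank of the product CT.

First compute CT:
[[-24,  34,  10,  -6],
 [ 45, -84, -39,  -9],
 [ 39, -62, -23,   3],
 [ 42, -46,  -4,  24]]
Now row reduce the product.
R2 ← R2 + (15/8)·R1: [0, -81/4, -81/4, -81/4]
R3 ← R3 + (13/8)·R1: [0, -27/4, -27/4, -27/4]
R4 ← R4 + (7/4)·R1: [0, 27/2, 27/2, 27/2]
R3 ← R3 − (1/3)·R2: [0, 0, 0, 0]
R4 ← R4 + (2/3)·R2: [0, 0, 0, 0]
2 nonzero rows, so rank(CT) = 2.

2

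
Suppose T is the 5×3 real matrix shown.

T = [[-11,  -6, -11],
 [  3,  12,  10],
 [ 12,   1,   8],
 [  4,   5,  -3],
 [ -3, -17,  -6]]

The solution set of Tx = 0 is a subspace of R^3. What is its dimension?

Row reduce to echelon form.
R2 ← R2 + (3/11)·R1: [0, 114/11, 7]
R3 ← R3 + (12/11)·R1: [0, -61/11, -4]
R4 ← R4 + (4/11)·R1: [0, 31/11, -7]
R5 ← R5 − (3/11)·R1: [0, -169/11, -3]
R3 ← R3 + (61/114)·R2: [0, 0, -29/114]
R4 ← R4 − (31/114)·R2: [0, 0, -1015/114]
R5 ← R5 + (169/114)·R2: [0, 0, 841/114]
R4 ← R4 − (35)·R3: [0, 0, 0]
R5 ← R5 + (29)·R3: [0, 0, 0]
3 nonzero rows, so rank(T) = 3.
T has 3 columns; by rank–nullity, nullity = 3 − 3 = 0.

0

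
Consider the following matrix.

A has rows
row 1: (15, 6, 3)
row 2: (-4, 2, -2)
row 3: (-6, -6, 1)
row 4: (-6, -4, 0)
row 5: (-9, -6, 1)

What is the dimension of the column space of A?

3

Row reduce to echelon form.
R2 ← R2 + (4/15)·R1: [0, 18/5, -6/5]
R3 ← R3 + (2/5)·R1: [0, -18/5, 11/5]
R4 ← R4 + (2/5)·R1: [0, -8/5, 6/5]
R5 ← R5 + (3/5)·R1: [0, -12/5, 14/5]
R3 ← R3 + R2: [0, 0, 1]
R4 ← R4 + (4/9)·R2: [0, 0, 2/3]
R5 ← R5 + (2/3)·R2: [0, 0, 2]
R4 ← R4 − (2/3)·R3: [0, 0, 0]
R5 ← R5 − (2)·R3: [0, 0, 0]
Echelon form has 3 nonzero rows, so rank(A) = 3.
The column space has dimension equal to the rank: 3.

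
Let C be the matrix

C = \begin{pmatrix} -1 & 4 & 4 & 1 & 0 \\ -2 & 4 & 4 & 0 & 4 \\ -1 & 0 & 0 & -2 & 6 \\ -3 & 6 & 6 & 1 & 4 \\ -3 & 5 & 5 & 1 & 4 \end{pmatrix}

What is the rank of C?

Row reduce to echelon form.
R2 ← R2 − (2)·R1: [0, -4, -4, -2, 4]
R3 ← R3 − R1: [0, -4, -4, -3, 6]
R4 ← R4 − (3)·R1: [0, -6, -6, -2, 4]
R5 ← R5 − (3)·R1: [0, -7, -7, -2, 4]
R3 ← R3 − R2: [0, 0, 0, -1, 2]
R4 ← R4 − (3/2)·R2: [0, 0, 0, 1, -2]
R5 ← R5 − (7/4)·R2: [0, 0, 0, 3/2, -3]
R4 ← R4 + R3: [0, 0, 0, 0, 0]
R5 ← R5 + (3/2)·R3: [0, 0, 0, 0, 0]
Echelon form has 3 nonzero rows, so rank(C) = 3.

3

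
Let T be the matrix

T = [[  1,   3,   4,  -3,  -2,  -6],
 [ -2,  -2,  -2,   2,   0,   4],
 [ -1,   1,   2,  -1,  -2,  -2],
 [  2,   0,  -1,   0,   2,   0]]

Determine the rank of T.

2

Row reduce to echelon form.
R2 ← R2 + (2)·R1: [0, 4, 6, -4, -4, -8]
R3 ← R3 + R1: [0, 4, 6, -4, -4, -8]
R4 ← R4 − (2)·R1: [0, -6, -9, 6, 6, 12]
R3 ← R3 − R2: [0, 0, 0, 0, 0, 0]
R4 ← R4 + (3/2)·R2: [0, 0, 0, 0, 0, 0]
Echelon form has 2 nonzero rows, so rank(T) = 2.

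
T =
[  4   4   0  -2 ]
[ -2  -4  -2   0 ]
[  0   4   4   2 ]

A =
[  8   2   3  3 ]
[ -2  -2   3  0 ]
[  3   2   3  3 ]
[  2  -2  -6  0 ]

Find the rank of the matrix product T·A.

2

First compute TA:
[[ 20,   4,  36,  12],
 [-14,   0, -24, -12],
 [  8,  -4,  12,  12]]
Now row reduce the product.
R2 ← R2 + (7/10)·R1: [0, 14/5, 6/5, -18/5]
R3 ← R3 − (2/5)·R1: [0, -28/5, -12/5, 36/5]
R3 ← R3 + (2)·R2: [0, 0, 0, 0]
2 nonzero rows, so rank(TA) = 2.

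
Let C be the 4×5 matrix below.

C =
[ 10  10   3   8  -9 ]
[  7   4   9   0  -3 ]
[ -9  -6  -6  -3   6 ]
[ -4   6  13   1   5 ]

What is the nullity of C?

2

Row reduce to echelon form.
R2 ← R2 − (7/10)·R1: [0, -3, 69/10, -28/5, 33/10]
R3 ← R3 + (9/10)·R1: [0, 3, -33/10, 21/5, -21/10]
R4 ← R4 + (2/5)·R1: [0, 10, 71/5, 21/5, 7/5]
R3 ← R3 + R2: [0, 0, 18/5, -7/5, 6/5]
R4 ← R4 + (10/3)·R2: [0, 0, 186/5, -217/15, 62/5]
R4 ← R4 − (31/3)·R3: [0, 0, 0, 0, 0]
3 nonzero rows, so rank(C) = 3.
C has 5 columns; by rank–nullity, nullity = 5 − 3 = 2.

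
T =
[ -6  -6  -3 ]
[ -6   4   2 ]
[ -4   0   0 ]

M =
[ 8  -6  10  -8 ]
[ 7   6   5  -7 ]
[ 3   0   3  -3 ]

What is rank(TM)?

2

First compute TM:
[[-99,   0, -99,  99],
 [-14,  60, -34,  14],
 [-32,  24, -40,  32]]
Now row reduce the product.
R2 ← R2 − (14/99)·R1: [0, 60, -20, 0]
R3 ← R3 − (32/99)·R1: [0, 24, -8, 0]
R3 ← R3 − (2/5)·R2: [0, 0, 0, 0]
2 nonzero rows, so rank(TM) = 2.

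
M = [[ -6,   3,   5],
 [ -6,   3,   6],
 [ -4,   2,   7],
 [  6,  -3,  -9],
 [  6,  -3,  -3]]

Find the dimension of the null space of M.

1

Row reduce to echelon form.
R2 ← R2 − R1: [0, 0, 1]
R3 ← R3 − (2/3)·R1: [0, 0, 11/3]
R4 ← R4 + R1: [0, 0, -4]
R5 ← R5 + R1: [0, 0, 2]
R3 ← R3 − (11/3)·R2: [0, 0, 0]
R4 ← R4 + (4)·R2: [0, 0, 0]
R5 ← R5 − (2)·R2: [0, 0, 0]
2 nonzero rows, so rank(M) = 2.
M has 3 columns; by rank–nullity, nullity = 3 − 2 = 1.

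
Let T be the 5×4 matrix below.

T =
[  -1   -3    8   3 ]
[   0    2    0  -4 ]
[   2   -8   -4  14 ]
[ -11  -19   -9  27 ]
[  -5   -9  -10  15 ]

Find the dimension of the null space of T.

Row reduce to echelon form.
R3 ← R3 + (2)·R1: [0, -14, 12, 20]
R4 ← R4 − (11)·R1: [0, 14, -97, -6]
R5 ← R5 − (5)·R1: [0, 6, -50, 0]
R3 ← R3 + (7)·R2: [0, 0, 12, -8]
R4 ← R4 − (7)·R2: [0, 0, -97, 22]
R5 ← R5 − (3)·R2: [0, 0, -50, 12]
R4 ← R4 + (97/12)·R3: [0, 0, 0, -128/3]
R5 ← R5 + (25/6)·R3: [0, 0, 0, -64/3]
R5 ← R5 − (1/2)·R4: [0, 0, 0, 0]
4 nonzero rows, so rank(T) = 4.
T has 4 columns; by rank–nullity, nullity = 4 − 4 = 0.

0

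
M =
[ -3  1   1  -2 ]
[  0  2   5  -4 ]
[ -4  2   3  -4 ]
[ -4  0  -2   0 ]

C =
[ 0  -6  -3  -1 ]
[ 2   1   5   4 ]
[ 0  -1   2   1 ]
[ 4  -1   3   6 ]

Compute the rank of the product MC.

First compute MC:
[[ -6,  20,  10,  -4],
 [-12,   1,   8, -11],
 [-12,  27,  16,  -9],
 [  0,  26,   8,   2]]
Now row reduce the product.
R2 ← R2 − (2)·R1: [0, -39, -12, -3]
R3 ← R3 − (2)·R1: [0, -13, -4, -1]
R3 ← R3 − (1/3)·R2: [0, 0, 0, 0]
R4 ← R4 + (2/3)·R2: [0, 0, 0, 0]
2 nonzero rows, so rank(MC) = 2.

2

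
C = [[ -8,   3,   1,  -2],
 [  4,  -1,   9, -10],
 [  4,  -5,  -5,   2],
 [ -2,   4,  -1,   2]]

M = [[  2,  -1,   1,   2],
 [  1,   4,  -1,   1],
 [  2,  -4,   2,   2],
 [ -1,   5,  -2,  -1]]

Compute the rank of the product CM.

2

First compute CM:
[[ -9,   6,  -5,  -9],
 [ 35, -94,  43,  35],
 [ -9,   6,  -5,  -9],
 [ -4,  32, -12,  -4]]
Now row reduce the product.
R2 ← R2 + (35/9)·R1: [0, -212/3, 212/9, 0]
R3 ← R3 − R1: [0, 0, 0, 0]
R4 ← R4 − (4/9)·R1: [0, 88/3, -88/9, 0]
R4 ← R4 + (22/53)·R2: [0, 0, 0, 0]
2 nonzero rows, so rank(CM) = 2.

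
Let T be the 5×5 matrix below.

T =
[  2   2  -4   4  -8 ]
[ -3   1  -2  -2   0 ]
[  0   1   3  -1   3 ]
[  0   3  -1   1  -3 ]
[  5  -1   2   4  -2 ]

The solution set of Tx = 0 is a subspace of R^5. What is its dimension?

Row reduce to echelon form.
R2 ← R2 + (3/2)·R1: [0, 4, -8, 4, -12]
R5 ← R5 − (5/2)·R1: [0, -6, 12, -6, 18]
R3 ← R3 − (1/4)·R2: [0, 0, 5, -2, 6]
R4 ← R4 − (3/4)·R2: [0, 0, 5, -2, 6]
R5 ← R5 + (3/2)·R2: [0, 0, 0, 0, 0]
R4 ← R4 − R3: [0, 0, 0, 0, 0]
3 nonzero rows, so rank(T) = 3.
T has 5 columns; by rank–nullity, nullity = 5 − 3 = 2.

2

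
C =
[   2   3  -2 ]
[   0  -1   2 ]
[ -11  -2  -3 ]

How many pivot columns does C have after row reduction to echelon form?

3

Row reduce to echelon form.
R3 ← R3 + (11/2)·R1: [0, 29/2, -14]
R3 ← R3 + (29/2)·R2: [0, 0, 15]
Echelon form has 3 nonzero rows, so rank(C) = 3.
Each nonzero row contributes one pivot column: 3 pivot columns.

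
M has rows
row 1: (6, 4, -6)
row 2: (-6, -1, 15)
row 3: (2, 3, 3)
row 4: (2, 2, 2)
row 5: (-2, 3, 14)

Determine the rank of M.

3

Row reduce to echelon form.
R2 ← R2 + R1: [0, 3, 9]
R3 ← R3 − (1/3)·R1: [0, 5/3, 5]
R4 ← R4 − (1/3)·R1: [0, 2/3, 4]
R5 ← R5 + (1/3)·R1: [0, 13/3, 12]
R3 ← R3 − (5/9)·R2: [0, 0, 0]
R4 ← R4 − (2/9)·R2: [0, 0, 2]
R5 ← R5 − (13/9)·R2: [0, 0, -1]
Swap R3 ↔ R4
R5 ← R5 + (1/2)·R3: [0, 0, 0]
Echelon form has 3 nonzero rows, so rank(M) = 3.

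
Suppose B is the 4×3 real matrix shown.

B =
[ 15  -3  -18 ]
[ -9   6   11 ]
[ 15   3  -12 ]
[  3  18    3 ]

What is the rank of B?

Row reduce to echelon form.
R2 ← R2 + (3/5)·R1: [0, 21/5, 1/5]
R3 ← R3 − R1: [0, 6, 6]
R4 ← R4 − (1/5)·R1: [0, 93/5, 33/5]
R3 ← R3 − (10/7)·R2: [0, 0, 40/7]
R4 ← R4 − (31/7)·R2: [0, 0, 40/7]
R4 ← R4 − R3: [0, 0, 0]
Echelon form has 3 nonzero rows, so rank(B) = 3.

3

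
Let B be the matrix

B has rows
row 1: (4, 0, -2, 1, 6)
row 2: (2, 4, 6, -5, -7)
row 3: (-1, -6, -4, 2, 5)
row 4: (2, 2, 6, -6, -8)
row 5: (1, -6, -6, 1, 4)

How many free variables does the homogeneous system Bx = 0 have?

Row reduce to echelon form.
R2 ← R2 − (1/2)·R1: [0, 4, 7, -11/2, -10]
R3 ← R3 + (1/4)·R1: [0, -6, -9/2, 9/4, 13/2]
R4 ← R4 − (1/2)·R1: [0, 2, 7, -13/2, -11]
R5 ← R5 − (1/4)·R1: [0, -6, -11/2, 3/4, 5/2]
R3 ← R3 + (3/2)·R2: [0, 0, 6, -6, -17/2]
R4 ← R4 − (1/2)·R2: [0, 0, 7/2, -15/4, -6]
R5 ← R5 + (3/2)·R2: [0, 0, 5, -15/2, -25/2]
R4 ← R4 − (7/12)·R3: [0, 0, 0, -1/4, -25/24]
R5 ← R5 − (5/6)·R3: [0, 0, 0, -5/2, -65/12]
R5 ← R5 − (10)·R4: [0, 0, 0, 0, 5]
5 nonzero rows, so rank(B) = 5.
B has 5 columns; by rank–nullity, nullity = 5 − 5 = 0.

0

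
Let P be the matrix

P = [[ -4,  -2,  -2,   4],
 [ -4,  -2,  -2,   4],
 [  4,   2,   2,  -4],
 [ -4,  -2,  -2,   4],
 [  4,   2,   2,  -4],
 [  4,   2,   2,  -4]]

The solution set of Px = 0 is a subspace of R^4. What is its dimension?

Row reduce to echelon form.
R2 ← R2 − R1: [0, 0, 0, 0]
R3 ← R3 + R1: [0, 0, 0, 0]
R4 ← R4 − R1: [0, 0, 0, 0]
R5 ← R5 + R1: [0, 0, 0, 0]
R6 ← R6 + R1: [0, 0, 0, 0]
1 nonzero row, so rank(P) = 1.
P has 4 columns; by rank–nullity, nullity = 4 − 1 = 3.

3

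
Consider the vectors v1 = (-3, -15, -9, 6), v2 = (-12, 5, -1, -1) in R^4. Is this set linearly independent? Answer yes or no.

Form the matrix with these vectors as rows and row reduce.
R2 ← R2 − (4)·R1: [0, 65, 35, -25]
2 nonzero rows, so the 2 vectors span a space of dimension 2.
Since 2 = 2, the vectors are linearly independent.

yes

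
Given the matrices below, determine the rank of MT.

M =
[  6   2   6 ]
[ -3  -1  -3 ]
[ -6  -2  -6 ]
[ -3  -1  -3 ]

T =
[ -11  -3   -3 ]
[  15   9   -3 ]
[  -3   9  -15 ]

First compute MT:
[[-54,  54, -114],
 [ 27, -27,  57],
 [ 54, -54, 114],
 [ 27, -27,  57]]
Now row reduce the product.
R2 ← R2 + (1/2)·R1: [0, 0, 0]
R3 ← R3 + R1: [0, 0, 0]
R4 ← R4 + (1/2)·R1: [0, 0, 0]
1 nonzero row, so rank(MT) = 1.

1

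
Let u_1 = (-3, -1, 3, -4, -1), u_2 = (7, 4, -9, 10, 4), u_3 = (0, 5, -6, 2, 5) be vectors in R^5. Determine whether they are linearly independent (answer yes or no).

Form the matrix with these vectors as rows and row reduce.
R2 ← R2 + (7/3)·R1: [0, 5/3, -2, 2/3, 5/3]
R3 ← R3 − (3)·R2: [0, 0, 0, 0, 0]
2 nonzero rows, so the 3 vectors span a space of dimension 2.
Since 2 < 3, the vectors are linearly dependent.

no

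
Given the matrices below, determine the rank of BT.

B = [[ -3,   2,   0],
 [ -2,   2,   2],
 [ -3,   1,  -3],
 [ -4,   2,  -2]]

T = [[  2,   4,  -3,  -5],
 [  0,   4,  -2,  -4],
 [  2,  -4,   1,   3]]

2

First compute BT:
[[ -6,  -4,   5,   7],
 [  0,  -8,   4,   8],
 [-12,   4,   4,   2],
 [-12,   0,   6,   6]]
Now row reduce the product.
R3 ← R3 − (2)·R1: [0, 12, -6, -12]
R4 ← R4 − (2)·R1: [0, 8, -4, -8]
R3 ← R3 + (3/2)·R2: [0, 0, 0, 0]
R4 ← R4 + R2: [0, 0, 0, 0]
2 nonzero rows, so rank(BT) = 2.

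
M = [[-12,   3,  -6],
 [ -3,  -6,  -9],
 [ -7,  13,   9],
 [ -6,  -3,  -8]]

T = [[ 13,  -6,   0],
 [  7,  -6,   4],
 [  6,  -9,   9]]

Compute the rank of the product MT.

First compute MT:
[[-171, 108, -42],
 [-135, 135, -105],
 [ 54, -117, 133],
 [-147, 126, -84]]
Now row reduce the product.
R2 ← R2 − (15/19)·R1: [0, 945/19, -1365/19]
R3 ← R3 + (6/19)·R1: [0, -1575/19, 2275/19]
R4 ← R4 − (49/57)·R1: [0, 630/19, -910/19]
R3 ← R3 + (5/3)·R2: [0, 0, 0]
R4 ← R4 − (2/3)·R2: [0, 0, 0]
2 nonzero rows, so rank(MT) = 2.

2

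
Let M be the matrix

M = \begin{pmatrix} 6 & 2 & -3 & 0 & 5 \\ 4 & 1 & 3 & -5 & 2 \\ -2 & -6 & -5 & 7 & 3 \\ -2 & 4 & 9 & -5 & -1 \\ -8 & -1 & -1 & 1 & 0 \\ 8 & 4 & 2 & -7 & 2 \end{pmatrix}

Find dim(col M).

5

Row reduce to echelon form.
R2 ← R2 − (2/3)·R1: [0, -1/3, 5, -5, -4/3]
R3 ← R3 + (1/3)·R1: [0, -16/3, -6, 7, 14/3]
R4 ← R4 + (1/3)·R1: [0, 14/3, 8, -5, 2/3]
R5 ← R5 + (4/3)·R1: [0, 5/3, -5, 1, 20/3]
R6 ← R6 − (4/3)·R1: [0, 4/3, 6, -7, -14/3]
R3 ← R3 − (16)·R2: [0, 0, -86, 87, 26]
R4 ← R4 + (14)·R2: [0, 0, 78, -75, -18]
R5 ← R5 + (5)·R2: [0, 0, 20, -24, 0]
R6 ← R6 + (4)·R2: [0, 0, 26, -27, -10]
R4 ← R4 + (39/43)·R3: [0, 0, 0, 168/43, 240/43]
R5 ← R5 + (10/43)·R3: [0, 0, 0, -162/43, 260/43]
R6 ← R6 + (13/43)·R3: [0, 0, 0, -30/43, -92/43]
R5 ← R5 + (27/28)·R4: [0, 0, 0, 0, 80/7]
R6 ← R6 + (5/28)·R4: [0, 0, 0, 0, -8/7]
R6 ← R6 + (1/10)·R5: [0, 0, 0, 0, 0]
Echelon form has 5 nonzero rows, so rank(M) = 5.
The column space has dimension equal to the rank: 5.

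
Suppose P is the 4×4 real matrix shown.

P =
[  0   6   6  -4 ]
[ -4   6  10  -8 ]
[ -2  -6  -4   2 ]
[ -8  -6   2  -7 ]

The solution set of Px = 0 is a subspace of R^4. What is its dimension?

Row reduce to echelon form.
Swap R1 ↔ R2
R3 ← R3 − (1/2)·R1: [0, -9, -9, 6]
R4 ← R4 − (2)·R1: [0, -18, -18, 9]
R3 ← R3 + (3/2)·R2: [0, 0, 0, 0]
R4 ← R4 + (3)·R2: [0, 0, 0, -3]
Swap R3 ↔ R4
3 nonzero rows, so rank(P) = 3.
P has 4 columns; by rank–nullity, nullity = 4 − 3 = 1.

1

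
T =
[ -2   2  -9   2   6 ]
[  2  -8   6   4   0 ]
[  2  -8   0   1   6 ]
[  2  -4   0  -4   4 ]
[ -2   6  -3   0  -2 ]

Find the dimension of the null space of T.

Row reduce to echelon form.
R2 ← R2 + R1: [0, -6, -3, 6, 6]
R3 ← R3 + R1: [0, -6, -9, 3, 12]
R4 ← R4 + R1: [0, -2, -9, -2, 10]
R5 ← R5 − R1: [0, 4, 6, -2, -8]
R3 ← R3 − R2: [0, 0, -6, -3, 6]
R4 ← R4 − (1/3)·R2: [0, 0, -8, -4, 8]
R5 ← R5 + (2/3)·R2: [0, 0, 4, 2, -4]
R4 ← R4 − (4/3)·R3: [0, 0, 0, 0, 0]
R5 ← R5 + (2/3)·R3: [0, 0, 0, 0, 0]
3 nonzero rows, so rank(T) = 3.
T has 5 columns; by rank–nullity, nullity = 5 − 3 = 2.

2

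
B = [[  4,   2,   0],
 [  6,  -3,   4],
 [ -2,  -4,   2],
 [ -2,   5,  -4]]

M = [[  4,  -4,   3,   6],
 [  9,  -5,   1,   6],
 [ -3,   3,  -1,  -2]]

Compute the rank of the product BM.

First compute BM:
[[ 34, -26,  14,  36],
 [-15,   3,  11,  10],
 [-50,  34, -12, -40],
 [ 49, -29,   3,  26]]
Now row reduce the product.
R2 ← R2 + (15/34)·R1: [0, -144/17, 292/17, 440/17]
R3 ← R3 + (25/17)·R1: [0, -72/17, 146/17, 220/17]
R4 ← R4 − (49/34)·R1: [0, 144/17, -292/17, -440/17]
R3 ← R3 − (1/2)·R2: [0, 0, 0, 0]
R4 ← R4 + R2: [0, 0, 0, 0]
2 nonzero rows, so rank(BM) = 2.

2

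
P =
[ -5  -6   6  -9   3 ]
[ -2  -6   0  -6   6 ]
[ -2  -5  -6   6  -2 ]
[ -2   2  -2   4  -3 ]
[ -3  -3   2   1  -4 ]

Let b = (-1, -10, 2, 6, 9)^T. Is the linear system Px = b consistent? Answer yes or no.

yes

Row reduce the augmented matrix [P | b].
R2 ← R2 − (2/5)·R1: [0, -18/5, -12/5, -12/5, 24/5, -48/5]
R3 ← R3 − (2/5)·R1: [0, -13/5, -42/5, 48/5, -16/5, 12/5]
R4 ← R4 − (2/5)·R1: [0, 22/5, -22/5, 38/5, -21/5, 32/5]
R5 ← R5 − (3/5)·R1: [0, 3/5, -8/5, 32/5, -29/5, 48/5]
R3 ← R3 − (13/18)·R2: [0, 0, -20/3, 34/3, -20/3, 28/3]
R4 ← R4 + (11/9)·R2: [0, 0, -22/3, 14/3, 5/3, -16/3]
R5 ← R5 + (1/6)·R2: [0, 0, -2, 6, -5, 8]
R4 ← R4 − (11/10)·R3: [0, 0, 0, -39/5, 9, -78/5]
R5 ← R5 − (3/10)·R3: [0, 0, 0, 13/5, -3, 26/5]
R5 ← R5 + (1/3)·R4: [0, 0, 0, 0, 0, 0]
The echelon form has 4 nonzero rows, and every pivot lies in the first 5 columns, so rank(P) = rank([P|b]) = 4.
The system is consistent.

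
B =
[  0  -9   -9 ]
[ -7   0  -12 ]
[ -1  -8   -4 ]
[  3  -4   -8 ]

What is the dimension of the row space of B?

3

Row reduce to echelon form.
Swap R1 ↔ R2
R3 ← R3 − (1/7)·R1: [0, -8, -16/7]
R4 ← R4 + (3/7)·R1: [0, -4, -92/7]
R3 ← R3 − (8/9)·R2: [0, 0, 40/7]
R4 ← R4 − (4/9)·R2: [0, 0, -64/7]
R4 ← R4 + (8/5)·R3: [0, 0, 0]
Echelon form has 3 nonzero rows, so rank(B) = 3.
The row space has dimension equal to the rank: 3.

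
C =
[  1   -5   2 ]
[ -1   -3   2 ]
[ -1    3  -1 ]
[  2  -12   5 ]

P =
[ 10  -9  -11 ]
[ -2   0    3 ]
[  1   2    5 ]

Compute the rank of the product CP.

2

First compute CP:
[[ 22,  -5, -16],
 [ -2,  13,  12],
 [-17,   7,  15],
 [ 49,  -8, -33]]
Now row reduce the product.
R2 ← R2 + (1/11)·R1: [0, 138/11, 116/11]
R3 ← R3 + (17/22)·R1: [0, 69/22, 29/11]
R4 ← R4 − (49/22)·R1: [0, 69/22, 29/11]
R3 ← R3 − (1/4)·R2: [0, 0, 0]
R4 ← R4 − (1/4)·R2: [0, 0, 0]
2 nonzero rows, so rank(CP) = 2.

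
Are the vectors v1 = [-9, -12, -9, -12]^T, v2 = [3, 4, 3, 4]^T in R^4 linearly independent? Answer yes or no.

no

Form the matrix with these vectors as rows and row reduce.
R2 ← R2 + (1/3)·R1: [0, 0, 0, 0]
1 nonzero row, so the 2 vectors span a space of dimension 1.
Since 1 < 2, the vectors are linearly dependent.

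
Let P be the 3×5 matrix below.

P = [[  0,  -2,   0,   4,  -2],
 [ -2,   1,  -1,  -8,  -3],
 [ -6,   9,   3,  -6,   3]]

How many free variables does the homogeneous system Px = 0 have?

2

Row reduce to echelon form.
Swap R1 ↔ R2
R3 ← R3 − (3)·R1: [0, 6, 6, 18, 12]
R3 ← R3 + (3)·R2: [0, 0, 6, 30, 6]
3 nonzero rows, so rank(P) = 3.
P has 5 columns; by rank–nullity, nullity = 5 − 3 = 2.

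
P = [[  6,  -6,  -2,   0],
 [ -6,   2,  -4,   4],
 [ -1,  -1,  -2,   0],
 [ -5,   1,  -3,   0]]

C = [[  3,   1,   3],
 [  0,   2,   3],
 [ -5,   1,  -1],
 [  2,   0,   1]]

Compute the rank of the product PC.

2

First compute PC:
[[ 28,  -8,   2],
 [ 10,  -6,  -4],
 [  7,  -5,  -4],
 [  0,  -6,  -9]]
Now row reduce the product.
R2 ← R2 − (5/14)·R1: [0, -22/7, -33/7]
R3 ← R3 − (1/4)·R1: [0, -3, -9/2]
R3 ← R3 − (21/22)·R2: [0, 0, 0]
R4 ← R4 − (21/11)·R2: [0, 0, 0]
2 nonzero rows, so rank(PC) = 2.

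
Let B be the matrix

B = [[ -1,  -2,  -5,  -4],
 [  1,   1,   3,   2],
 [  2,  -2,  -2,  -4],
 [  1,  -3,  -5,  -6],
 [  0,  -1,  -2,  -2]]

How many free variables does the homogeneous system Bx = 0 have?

2

Row reduce to echelon form.
R2 ← R2 + R1: [0, -1, -2, -2]
R3 ← R3 + (2)·R1: [0, -6, -12, -12]
R4 ← R4 + R1: [0, -5, -10, -10]
R3 ← R3 − (6)·R2: [0, 0, 0, 0]
R4 ← R4 − (5)·R2: [0, 0, 0, 0]
R5 ← R5 − R2: [0, 0, 0, 0]
2 nonzero rows, so rank(B) = 2.
B has 4 columns; by rank–nullity, nullity = 4 − 2 = 2.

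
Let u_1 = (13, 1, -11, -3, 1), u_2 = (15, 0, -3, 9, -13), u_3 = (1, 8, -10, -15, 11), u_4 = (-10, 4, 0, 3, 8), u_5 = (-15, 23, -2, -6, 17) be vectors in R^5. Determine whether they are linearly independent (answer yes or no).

Form the matrix with these vectors as rows and row reduce.
R2 ← R2 − (15/13)·R1: [0, -15/13, 126/13, 162/13, -184/13]
R3 ← R3 − (1/13)·R1: [0, 103/13, -119/13, -192/13, 142/13]
R4 ← R4 + (10/13)·R1: [0, 62/13, -110/13, 9/13, 114/13]
R5 ← R5 + (15/13)·R1: [0, 314/13, -191/13, -123/13, 236/13]
R3 ← R3 + (103/15)·R2: [0, 0, 287/5, 354/5, -1294/15]
R4 ← R4 + (62/15)·R2: [0, 0, 158/5, 261/5, -746/15]
R5 ← R5 + (314/15)·R2: [0, 0, 941/5, 1257/5, -4172/15]
R4 ← R4 − (158/287)·R3: [0, 0, 0, 3795/287, -1930/861]
R5 ← R5 − (941/287)·R3: [0, 0, 0, 5529/287, 4058/861]
R5 ← R5 − (1843/1265)·R4: [0, 0, 0, 0, 6056/759]
5 nonzero rows, so the 5 vectors span a space of dimension 5.
Since 5 = 5, the vectors are linearly independent.

yes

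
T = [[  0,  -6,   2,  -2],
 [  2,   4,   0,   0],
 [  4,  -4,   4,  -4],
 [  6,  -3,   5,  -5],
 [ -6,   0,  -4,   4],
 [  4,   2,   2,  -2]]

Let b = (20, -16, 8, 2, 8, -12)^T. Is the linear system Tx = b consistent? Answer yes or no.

yes

Row reduce the augmented matrix [T | b].
Swap R1 ↔ R2
R3 ← R3 − (2)·R1: [0, -12, 4, -4, 40]
R4 ← R4 − (3)·R1: [0, -15, 5, -5, 50]
R5 ← R5 + (3)·R1: [0, 12, -4, 4, -40]
R6 ← R6 − (2)·R1: [0, -6, 2, -2, 20]
R3 ← R3 − (2)·R2: [0, 0, 0, 0, 0]
R4 ← R4 − (5/2)·R2: [0, 0, 0, 0, 0]
R5 ← R5 + (2)·R2: [0, 0, 0, 0, 0]
R6 ← R6 − R2: [0, 0, 0, 0, 0]
The echelon form has 2 nonzero rows, and every pivot lies in the first 4 columns, so rank(T) = rank([T|b]) = 2.
The system is consistent.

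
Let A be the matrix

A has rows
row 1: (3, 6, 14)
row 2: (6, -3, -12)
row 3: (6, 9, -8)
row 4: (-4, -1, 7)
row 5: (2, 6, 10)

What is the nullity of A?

0

Row reduce to echelon form.
R2 ← R2 − (2)·R1: [0, -15, -40]
R3 ← R3 − (2)·R1: [0, -3, -36]
R4 ← R4 + (4/3)·R1: [0, 7, 77/3]
R5 ← R5 − (2/3)·R1: [0, 2, 2/3]
R3 ← R3 − (1/5)·R2: [0, 0, -28]
R4 ← R4 + (7/15)·R2: [0, 0, 7]
R5 ← R5 + (2/15)·R2: [0, 0, -14/3]
R4 ← R4 + (1/4)·R3: [0, 0, 0]
R5 ← R5 − (1/6)·R3: [0, 0, 0]
3 nonzero rows, so rank(A) = 3.
A has 3 columns; by rank–nullity, nullity = 3 − 3 = 0.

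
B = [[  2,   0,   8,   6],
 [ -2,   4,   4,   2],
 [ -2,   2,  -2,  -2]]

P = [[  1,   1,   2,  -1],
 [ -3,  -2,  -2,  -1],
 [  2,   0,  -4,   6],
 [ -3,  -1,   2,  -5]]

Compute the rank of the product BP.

2

First compute BP:
[[  0,  -4, -16,  16],
 [-12, -12, -24,  12],
 [ -6,  -4,  -4,  -2]]
Now row reduce the product.
Swap R1 ↔ R2
R3 ← R3 − (1/2)·R1: [0, 2, 8, -8]
R3 ← R3 + (1/2)·R2: [0, 0, 0, 0]
2 nonzero rows, so rank(BP) = 2.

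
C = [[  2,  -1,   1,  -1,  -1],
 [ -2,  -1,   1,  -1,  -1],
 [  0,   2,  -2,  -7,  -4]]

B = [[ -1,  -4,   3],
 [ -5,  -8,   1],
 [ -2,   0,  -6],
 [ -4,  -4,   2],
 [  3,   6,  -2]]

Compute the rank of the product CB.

3

First compute CB:
[[  2,  -2,  -1],
 [  6,  14, -13],
 [ 10, -12,   8]]
Now row reduce the product.
R2 ← R2 − (3)·R1: [0, 20, -10]
R3 ← R3 − (5)·R1: [0, -2, 13]
R3 ← R3 + (1/10)·R2: [0, 0, 12]
3 nonzero rows, so rank(CB) = 3.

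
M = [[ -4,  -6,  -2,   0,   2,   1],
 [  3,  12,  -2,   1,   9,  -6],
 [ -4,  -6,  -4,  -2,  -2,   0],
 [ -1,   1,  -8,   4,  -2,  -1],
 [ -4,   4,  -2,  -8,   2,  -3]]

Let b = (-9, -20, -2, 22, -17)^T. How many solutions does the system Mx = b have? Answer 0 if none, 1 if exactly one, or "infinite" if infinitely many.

infinite

Row reduce the augmented matrix [M | b].
R2 ← R2 + (3/4)·R1: [0, 15/2, -7/2, 1, 21/2, -21/4, -107/4]
R3 ← R3 − R1: [0, 0, -2, -2, -4, -1, 7]
R4 ← R4 − (1/4)·R1: [0, 5/2, -15/2, 4, -5/2, -5/4, 97/4]
R5 ← R5 − R1: [0, 10, 0, -8, 0, -4, -8]
R4 ← R4 − (1/3)·R2: [0, 0, -19/3, 11/3, -6, 1/2, 199/6]
R5 ← R5 − (4/3)·R2: [0, 0, 14/3, -28/3, -14, 3, 83/3]
R4 ← R4 − (19/6)·R3: [0, 0, 0, 10, 20/3, 11/3, 11]
R5 ← R5 + (7/3)·R3: [0, 0, 0, -14, -70/3, 2/3, 44]
R5 ← R5 + (7/5)·R4: [0, 0, 0, 0, -14, 29/5, 297/5]
The echelon form has 5 nonzero rows, and every pivot lies in the first 6 columns, so rank(M) = rank([M|b]) = 5.
The system is consistent.
rank = 5 < 6 unknowns, so there are infinitely many solutions.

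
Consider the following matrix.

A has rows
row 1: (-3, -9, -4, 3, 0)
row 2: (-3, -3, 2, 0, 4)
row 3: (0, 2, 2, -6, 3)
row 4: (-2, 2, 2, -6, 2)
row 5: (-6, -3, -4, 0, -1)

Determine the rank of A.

5

Row reduce to echelon form.
R2 ← R2 − R1: [0, 6, 6, -3, 4]
R4 ← R4 − (2/3)·R1: [0, 8, 14/3, -8, 2]
R5 ← R5 − (2)·R1: [0, 15, 4, -6, -1]
R3 ← R3 − (1/3)·R2: [0, 0, 0, -5, 5/3]
R4 ← R4 − (4/3)·R2: [0, 0, -10/3, -4, -10/3]
R5 ← R5 − (5/2)·R2: [0, 0, -11, 3/2, -11]
Swap R3 ↔ R4
R5 ← R5 − (33/10)·R3: [0, 0, 0, 147/10, 0]
R5 ← R5 + (147/50)·R4: [0, 0, 0, 0, 49/10]
Echelon form has 5 nonzero rows, so rank(A) = 5.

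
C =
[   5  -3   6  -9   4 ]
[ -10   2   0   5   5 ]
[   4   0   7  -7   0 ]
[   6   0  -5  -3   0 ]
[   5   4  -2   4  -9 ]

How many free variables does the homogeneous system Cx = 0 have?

0

Row reduce to echelon form.
R2 ← R2 + (2)·R1: [0, -4, 12, -13, 13]
R3 ← R3 − (4/5)·R1: [0, 12/5, 11/5, 1/5, -16/5]
R4 ← R4 − (6/5)·R1: [0, 18/5, -61/5, 39/5, -24/5]
R5 ← R5 − R1: [0, 7, -8, 13, -13]
R3 ← R3 + (3/5)·R2: [0, 0, 47/5, -38/5, 23/5]
R4 ← R4 + (9/10)·R2: [0, 0, -7/5, -39/10, 69/10]
R5 ← R5 + (7/4)·R2: [0, 0, 13, -39/4, 39/4]
R4 ← R4 + (7/47)·R3: [0, 0, 0, -473/94, 713/94]
R5 ← R5 − (65/47)·R3: [0, 0, 0, 143/188, 637/188]
R5 ← R5 + (13/86)·R4: [0, 0, 0, 0, 195/43]
5 nonzero rows, so rank(C) = 5.
C has 5 columns; by rank–nullity, nullity = 5 − 5 = 0.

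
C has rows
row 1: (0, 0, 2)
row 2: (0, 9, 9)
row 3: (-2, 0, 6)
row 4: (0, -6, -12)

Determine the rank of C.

Row reduce to echelon form.
Swap R1 ↔ R3
R4 ← R4 + (2/3)·R2: [0, 0, -6]
R4 ← R4 + (3)·R3: [0, 0, 0]
Echelon form has 3 nonzero rows, so rank(C) = 3.

3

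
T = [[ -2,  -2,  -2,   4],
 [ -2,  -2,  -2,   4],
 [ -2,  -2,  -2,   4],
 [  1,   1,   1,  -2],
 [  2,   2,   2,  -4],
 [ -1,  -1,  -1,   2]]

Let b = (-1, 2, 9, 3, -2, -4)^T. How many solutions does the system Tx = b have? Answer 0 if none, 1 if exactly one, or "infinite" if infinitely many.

0

Row reduce the augmented matrix [T | b].
R2 ← R2 − R1: [0, 0, 0, 0, 3]
R3 ← R3 − R1: [0, 0, 0, 0, 10]
R4 ← R4 + (1/2)·R1: [0, 0, 0, 0, 5/2]
R5 ← R5 + R1: [0, 0, 0, 0, -3]
R6 ← R6 − (1/2)·R1: [0, 0, 0, 0, -7/2]
R3 ← R3 − (10/3)·R2: [0, 0, 0, 0, 0]
R4 ← R4 − (5/6)·R2: [0, 0, 0, 0, 0]
R5 ← R5 + R2: [0, 0, 0, 0, 0]
R6 ← R6 + (7/6)·R2: [0, 0, 0, 0, 0]
The echelon form has 2 nonzero rows; the last pivot sits in the augmented column, so rank(T) = 1 but rank([T|b]) = 2.
Since the ranks differ, the system is inconsistent.
It has no solutions.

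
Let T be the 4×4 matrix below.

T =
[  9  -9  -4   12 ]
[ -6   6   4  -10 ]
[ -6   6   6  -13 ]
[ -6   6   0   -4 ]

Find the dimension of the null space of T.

Row reduce to echelon form.
R2 ← R2 + (2/3)·R1: [0, 0, 4/3, -2]
R3 ← R3 + (2/3)·R1: [0, 0, 10/3, -5]
R4 ← R4 + (2/3)·R1: [0, 0, -8/3, 4]
R3 ← R3 − (5/2)·R2: [0, 0, 0, 0]
R4 ← R4 + (2)·R2: [0, 0, 0, 0]
2 nonzero rows, so rank(T) = 2.
T has 4 columns; by rank–nullity, nullity = 4 − 2 = 2.

2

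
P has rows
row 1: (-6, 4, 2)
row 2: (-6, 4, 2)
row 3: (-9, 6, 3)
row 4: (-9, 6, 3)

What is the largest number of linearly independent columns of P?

Row reduce to echelon form.
R2 ← R2 − R1: [0, 0, 0]
R3 ← R3 − (3/2)·R1: [0, 0, 0]
R4 ← R4 − (3/2)·R1: [0, 0, 0]
Echelon form has 1 nonzero row, so rank(P) = 1.
The rank gives the maximum number of linearly independent columns: 1.

1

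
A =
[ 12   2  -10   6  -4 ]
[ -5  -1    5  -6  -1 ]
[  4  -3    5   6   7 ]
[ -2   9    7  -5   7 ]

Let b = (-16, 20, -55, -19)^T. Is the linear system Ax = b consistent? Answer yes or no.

yes

Row reduce the augmented matrix [A | b].
R2 ← R2 + (5/12)·R1: [0, -1/6, 5/6, -7/2, -8/3, 40/3]
R3 ← R3 − (1/3)·R1: [0, -11/3, 25/3, 4, 25/3, -149/3]
R4 ← R4 + (1/6)·R1: [0, 28/3, 16/3, -4, 19/3, -65/3]
R3 ← R3 − (22)·R2: [0, 0, -10, 81, 67, -343]
R4 ← R4 + (56)·R2: [0, 0, 52, -200, -143, 725]
R4 ← R4 + (26/5)·R3: [0, 0, 0, 1106/5, 1027/5, -5293/5]
The echelon form has 4 nonzero rows, and every pivot lies in the first 5 columns, so rank(A) = rank([A|b]) = 4.
The system is consistent.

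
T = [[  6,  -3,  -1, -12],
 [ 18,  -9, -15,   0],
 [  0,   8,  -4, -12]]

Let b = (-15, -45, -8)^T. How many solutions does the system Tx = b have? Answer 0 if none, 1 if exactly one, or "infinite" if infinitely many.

infinite

Row reduce the augmented matrix [T | b].
R2 ← R2 − (3)·R1: [0, 0, -12, 36, 0]
Swap R2 ↔ R3
The echelon form has 3 nonzero rows, and every pivot lies in the first 4 columns, so rank(T) = rank([T|b]) = 3.
The system is consistent.
rank = 3 < 4 unknowns, so there are infinitely many solutions.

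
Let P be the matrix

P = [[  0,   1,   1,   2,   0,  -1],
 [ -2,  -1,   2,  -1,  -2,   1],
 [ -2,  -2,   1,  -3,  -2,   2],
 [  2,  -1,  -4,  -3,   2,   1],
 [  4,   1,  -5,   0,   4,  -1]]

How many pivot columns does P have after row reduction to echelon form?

2

Row reduce to echelon form.
Swap R1 ↔ R2
R3 ← R3 − R1: [0, -1, -1, -2, 0, 1]
R4 ← R4 + R1: [0, -2, -2, -4, 0, 2]
R5 ← R5 + (2)·R1: [0, -1, -1, -2, 0, 1]
R3 ← R3 + R2: [0, 0, 0, 0, 0, 0]
R4 ← R4 + (2)·R2: [0, 0, 0, 0, 0, 0]
R5 ← R5 + R2: [0, 0, 0, 0, 0, 0]
Echelon form has 2 nonzero rows, so rank(P) = 2.
Each nonzero row contributes one pivot column: 2 pivot columns.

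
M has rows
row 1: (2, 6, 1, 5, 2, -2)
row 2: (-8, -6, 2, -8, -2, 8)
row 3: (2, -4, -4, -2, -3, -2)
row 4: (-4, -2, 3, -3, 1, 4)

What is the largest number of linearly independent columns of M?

Row reduce to echelon form.
R2 ← R2 + (4)·R1: [0, 18, 6, 12, 6, 0]
R3 ← R3 − R1: [0, -10, -5, -7, -5, 0]
R4 ← R4 + (2)·R1: [0, 10, 5, 7, 5, 0]
R3 ← R3 + (5/9)·R2: [0, 0, -5/3, -1/3, -5/3, 0]
R4 ← R4 − (5/9)·R2: [0, 0, 5/3, 1/3, 5/3, 0]
R4 ← R4 + R3: [0, 0, 0, 0, 0, 0]
Echelon form has 3 nonzero rows, so rank(M) = 3.
The rank gives the maximum number of linearly independent columns: 3.

3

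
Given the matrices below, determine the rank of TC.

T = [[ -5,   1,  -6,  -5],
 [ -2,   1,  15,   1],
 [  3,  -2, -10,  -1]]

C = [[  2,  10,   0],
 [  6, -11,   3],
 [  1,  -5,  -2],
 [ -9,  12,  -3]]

First compute TC:
[[ 35, -91,  30],
 [  8, -94, -30],
 [ -7,  90,  17]]
Now row reduce the product.
R2 ← R2 − (8/35)·R1: [0, -366/5, -258/7]
R3 ← R3 + (1/5)·R1: [0, 359/5, 23]
R3 ← R3 + (359/366)·R2: [0, 0, -5616/427]
3 nonzero rows, so rank(TC) = 3.

3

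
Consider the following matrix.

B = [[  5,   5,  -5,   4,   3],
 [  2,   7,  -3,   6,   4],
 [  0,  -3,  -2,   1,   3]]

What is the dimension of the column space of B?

3

Row reduce to echelon form.
R2 ← R2 − (2/5)·R1: [0, 5, -1, 22/5, 14/5]
R3 ← R3 + (3/5)·R2: [0, 0, -13/5, 91/25, 117/25]
Echelon form has 3 nonzero rows, so rank(B) = 3.
The column space has dimension equal to the rank: 3.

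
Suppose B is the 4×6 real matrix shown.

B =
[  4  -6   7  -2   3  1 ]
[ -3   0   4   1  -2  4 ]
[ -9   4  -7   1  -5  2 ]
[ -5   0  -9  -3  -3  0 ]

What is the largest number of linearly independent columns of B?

4

Row reduce to echelon form.
R2 ← R2 + (3/4)·R1: [0, -9/2, 37/4, -1/2, 1/4, 19/4]
R3 ← R3 + (9/4)·R1: [0, -19/2, 35/4, -7/2, 7/4, 17/4]
R4 ← R4 + (5/4)·R1: [0, -15/2, -1/4, -11/2, 3/4, 5/4]
R3 ← R3 − (19/9)·R2: [0, 0, -97/9, -22/9, 11/9, -52/9]
R4 ← R4 − (5/3)·R2: [0, 0, -47/3, -14/3, 1/3, -20/3]
R4 ← R4 − (141/97)·R3: [0, 0, 0, -108/97, -140/97, 168/97]
Echelon form has 4 nonzero rows, so rank(B) = 4.
The rank gives the maximum number of linearly independent columns: 4.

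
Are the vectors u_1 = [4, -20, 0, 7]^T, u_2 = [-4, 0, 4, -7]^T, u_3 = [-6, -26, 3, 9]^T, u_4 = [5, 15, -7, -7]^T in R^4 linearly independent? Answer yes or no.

Form the matrix with these vectors as rows and row reduce.
R2 ← R2 + R1: [0, -20, 4, 0]
R3 ← R3 + (3/2)·R1: [0, -56, 3, 39/2]
R4 ← R4 − (5/4)·R1: [0, 40, -7, -63/4]
R3 ← R3 − (14/5)·R2: [0, 0, -41/5, 39/2]
R4 ← R4 + (2)·R2: [0, 0, 1, -63/4]
R4 ← R4 + (5/41)·R3: [0, 0, 0, -2193/164]
4 nonzero rows, so the 4 vectors span a space of dimension 4.
Since 4 = 4, the vectors are linearly independent.

yes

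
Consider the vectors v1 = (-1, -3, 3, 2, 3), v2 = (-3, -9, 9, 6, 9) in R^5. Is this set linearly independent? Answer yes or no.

no

Form the matrix with these vectors as rows and row reduce.
R2 ← R2 − (3)·R1: [0, 0, 0, 0, 0]
1 nonzero row, so the 2 vectors span a space of dimension 1.
Since 1 < 2, the vectors are linearly dependent.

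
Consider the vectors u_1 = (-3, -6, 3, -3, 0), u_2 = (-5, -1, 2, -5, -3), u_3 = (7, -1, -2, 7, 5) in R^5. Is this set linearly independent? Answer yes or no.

no

Form the matrix with these vectors as rows and row reduce.
R2 ← R2 − (5/3)·R1: [0, 9, -3, 0, -3]
R3 ← R3 + (7/3)·R1: [0, -15, 5, 0, 5]
R3 ← R3 + (5/3)·R2: [0, 0, 0, 0, 0]
2 nonzero rows, so the 3 vectors span a space of dimension 2.
Since 2 < 3, the vectors are linearly dependent.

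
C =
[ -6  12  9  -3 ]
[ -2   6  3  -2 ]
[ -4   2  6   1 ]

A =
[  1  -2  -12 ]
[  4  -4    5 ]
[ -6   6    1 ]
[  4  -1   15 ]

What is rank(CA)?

First compute CA:
[[-24,  21,  96],
 [ -4,   0,  27],
 [-28,  35,  79]]
Now row reduce the product.
R2 ← R2 − (1/6)·R1: [0, -7/2, 11]
R3 ← R3 − (7/6)·R1: [0, 21/2, -33]
R3 ← R3 + (3)·R2: [0, 0, 0]
2 nonzero rows, so rank(CA) = 2.

2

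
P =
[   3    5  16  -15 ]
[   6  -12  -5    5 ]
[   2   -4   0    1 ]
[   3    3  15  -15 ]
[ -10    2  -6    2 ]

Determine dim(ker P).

0

Row reduce to echelon form.
R2 ← R2 − (2)·R1: [0, -22, -37, 35]
R3 ← R3 − (2/3)·R1: [0, -22/3, -32/3, 11]
R4 ← R4 − R1: [0, -2, -1, 0]
R5 ← R5 + (10/3)·R1: [0, 56/3, 142/3, -48]
R3 ← R3 − (1/3)·R2: [0, 0, 5/3, -2/3]
R4 ← R4 − (1/11)·R2: [0, 0, 26/11, -35/11]
R5 ← R5 + (28/33)·R2: [0, 0, 526/33, -604/33]
R4 ← R4 − (78/55)·R3: [0, 0, 0, -123/55]
R5 ← R5 − (526/55)·R3: [0, 0, 0, -656/55]
R5 ← R5 − (16/3)·R4: [0, 0, 0, 0]
4 nonzero rows, so rank(P) = 4.
P has 4 columns; by rank–nullity, nullity = 4 − 4 = 0.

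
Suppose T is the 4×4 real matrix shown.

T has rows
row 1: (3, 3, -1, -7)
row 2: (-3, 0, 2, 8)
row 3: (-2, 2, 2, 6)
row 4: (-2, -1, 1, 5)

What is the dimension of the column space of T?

Row reduce to echelon form.
R2 ← R2 + R1: [0, 3, 1, 1]
R3 ← R3 + (2/3)·R1: [0, 4, 4/3, 4/3]
R4 ← R4 + (2/3)·R1: [0, 1, 1/3, 1/3]
R3 ← R3 − (4/3)·R2: [0, 0, 0, 0]
R4 ← R4 − (1/3)·R2: [0, 0, 0, 0]
Echelon form has 2 nonzero rows, so rank(T) = 2.
The column space has dimension equal to the rank: 2.

2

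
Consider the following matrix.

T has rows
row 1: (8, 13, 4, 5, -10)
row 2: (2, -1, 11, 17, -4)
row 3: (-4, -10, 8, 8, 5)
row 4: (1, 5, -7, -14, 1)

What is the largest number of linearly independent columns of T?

Row reduce to echelon form.
R2 ← R2 − (1/4)·R1: [0, -17/4, 10, 63/4, -3/2]
R3 ← R3 + (1/2)·R1: [0, -7/2, 10, 21/2, 0]
R4 ← R4 − (1/8)·R1: [0, 27/8, -15/2, -117/8, 9/4]
R3 ← R3 − (14/17)·R2: [0, 0, 30/17, -42/17, 21/17]
R4 ← R4 + (27/34)·R2: [0, 0, 15/34, -36/17, 18/17]
R4 ← R4 − (1/4)·R3: [0, 0, 0, -3/2, 3/4]
Echelon form has 4 nonzero rows, so rank(T) = 4.
The rank gives the maximum number of linearly independent columns: 4.

4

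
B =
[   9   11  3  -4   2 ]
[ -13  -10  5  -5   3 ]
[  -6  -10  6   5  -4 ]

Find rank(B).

3

Row reduce to echelon form.
R2 ← R2 + (13/9)·R1: [0, 53/9, 28/3, -97/9, 53/9]
R3 ← R3 + (2/3)·R1: [0, -8/3, 8, 7/3, -8/3]
R3 ← R3 + (24/53)·R2: [0, 0, 648/53, -135/53, 0]
Echelon form has 3 nonzero rows, so rank(B) = 3.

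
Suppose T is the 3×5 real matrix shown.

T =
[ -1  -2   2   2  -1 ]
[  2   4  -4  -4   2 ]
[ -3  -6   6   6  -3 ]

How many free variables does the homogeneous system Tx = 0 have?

Row reduce to echelon form.
R2 ← R2 + (2)·R1: [0, 0, 0, 0, 0]
R3 ← R3 − (3)·R1: [0, 0, 0, 0, 0]
1 nonzero row, so rank(T) = 1.
T has 5 columns; by rank–nullity, nullity = 5 − 1 = 4.

4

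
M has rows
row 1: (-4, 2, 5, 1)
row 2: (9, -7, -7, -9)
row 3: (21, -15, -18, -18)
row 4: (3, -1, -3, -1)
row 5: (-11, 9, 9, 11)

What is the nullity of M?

1

Row reduce to echelon form.
R2 ← R2 + (9/4)·R1: [0, -5/2, 17/4, -27/4]
R3 ← R3 + (21/4)·R1: [0, -9/2, 33/4, -51/4]
R4 ← R4 + (3/4)·R1: [0, 1/2, 3/4, -1/4]
R5 ← R5 − (11/4)·R1: [0, 7/2, -19/4, 33/4]
R3 ← R3 − (9/5)·R2: [0, 0, 3/5, -3/5]
R4 ← R4 + (1/5)·R2: [0, 0, 8/5, -8/5]
R5 ← R5 + (7/5)·R2: [0, 0, 6/5, -6/5]
R4 ← R4 − (8/3)·R3: [0, 0, 0, 0]
R5 ← R5 − (2)·R3: [0, 0, 0, 0]
3 nonzero rows, so rank(M) = 3.
M has 4 columns; by rank–nullity, nullity = 4 − 3 = 1.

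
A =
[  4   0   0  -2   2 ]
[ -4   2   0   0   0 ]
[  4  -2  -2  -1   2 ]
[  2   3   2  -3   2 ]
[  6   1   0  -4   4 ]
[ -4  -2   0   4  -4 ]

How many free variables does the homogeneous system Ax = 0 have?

Row reduce to echelon form.
R2 ← R2 + R1: [0, 2, 0, -2, 2]
R3 ← R3 − R1: [0, -2, -2, 1, 0]
R4 ← R4 − (1/2)·R1: [0, 3, 2, -2, 1]
R5 ← R5 − (3/2)·R1: [0, 1, 0, -1, 1]
R6 ← R6 + R1: [0, -2, 0, 2, -2]
R3 ← R3 + R2: [0, 0, -2, -1, 2]
R4 ← R4 − (3/2)·R2: [0, 0, 2, 1, -2]
R5 ← R5 − (1/2)·R2: [0, 0, 0, 0, 0]
R6 ← R6 + R2: [0, 0, 0, 0, 0]
R4 ← R4 + R3: [0, 0, 0, 0, 0]
3 nonzero rows, so rank(A) = 3.
A has 5 columns; by rank–nullity, nullity = 5 − 3 = 2.

2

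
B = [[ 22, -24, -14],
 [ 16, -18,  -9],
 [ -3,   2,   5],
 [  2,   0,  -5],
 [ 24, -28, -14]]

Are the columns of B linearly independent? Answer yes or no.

yes

Row reduce B to echelon form.
R2 ← R2 − (8/11)·R1: [0, -6/11, 13/11]
R3 ← R3 + (3/22)·R1: [0, -14/11, 34/11]
R4 ← R4 − (1/11)·R1: [0, 24/11, -41/11]
R5 ← R5 − (12/11)·R1: [0, -20/11, 14/11]
R3 ← R3 − (7/3)·R2: [0, 0, 1/3]
R4 ← R4 + (4)·R2: [0, 0, 1]
R5 ← R5 − (10/3)·R2: [0, 0, -8/3]
R4 ← R4 − (3)·R3: [0, 0, 0]
R5 ← R5 + (8)·R3: [0, 0, 0]
3 pivots among 3 columns.
Every column is a pivot column, so the columns are linearly independent.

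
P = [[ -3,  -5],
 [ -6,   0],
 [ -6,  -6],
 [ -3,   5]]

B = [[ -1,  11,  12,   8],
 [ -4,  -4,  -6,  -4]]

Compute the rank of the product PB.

First compute PB:
[[ 23, -13,  -6,  -4],
 [  6, -66, -72, -48],
 [ 30, -42, -36, -24],
 [-17, -53, -66, -44]]
Now row reduce the product.
R2 ← R2 − (6/23)·R1: [0, -1440/23, -1620/23, -1080/23]
R3 ← R3 − (30/23)·R1: [0, -576/23, -648/23, -432/23]
R4 ← R4 + (17/23)·R1: [0, -1440/23, -1620/23, -1080/23]
R3 ← R3 − (2/5)·R2: [0, 0, 0, 0]
R4 ← R4 − R2: [0, 0, 0, 0]
2 nonzero rows, so rank(PB) = 2.

2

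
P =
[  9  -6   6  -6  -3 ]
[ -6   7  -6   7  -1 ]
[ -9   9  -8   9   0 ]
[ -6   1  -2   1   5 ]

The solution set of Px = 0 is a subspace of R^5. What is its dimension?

3

Row reduce to echelon form.
R2 ← R2 + (2/3)·R1: [0, 3, -2, 3, -3]
R3 ← R3 + R1: [0, 3, -2, 3, -3]
R4 ← R4 + (2/3)·R1: [0, -3, 2, -3, 3]
R3 ← R3 − R2: [0, 0, 0, 0, 0]
R4 ← R4 + R2: [0, 0, 0, 0, 0]
2 nonzero rows, so rank(P) = 2.
P has 5 columns; by rank–nullity, nullity = 5 − 2 = 3.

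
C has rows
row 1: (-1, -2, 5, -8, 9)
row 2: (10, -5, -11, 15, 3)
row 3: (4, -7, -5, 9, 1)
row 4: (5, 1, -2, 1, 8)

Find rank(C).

Row reduce to echelon form.
R2 ← R2 + (10)·R1: [0, -25, 39, -65, 93]
R3 ← R3 + (4)·R1: [0, -15, 15, -23, 37]
R4 ← R4 + (5)·R1: [0, -9, 23, -39, 53]
R3 ← R3 − (3/5)·R2: [0, 0, -42/5, 16, -94/5]
R4 ← R4 − (9/25)·R2: [0, 0, 224/25, -78/5, 488/25]
R4 ← R4 + (16/15)·R3: [0, 0, 0, 22/15, -8/15]
Echelon form has 4 nonzero rows, so rank(C) = 4.

4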